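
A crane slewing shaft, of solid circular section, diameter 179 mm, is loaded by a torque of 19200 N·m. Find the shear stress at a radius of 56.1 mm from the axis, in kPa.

10700 kPa

J = πd⁴/32 = π(0.179)⁴/32 = 1.008×10^-4 m⁴.
Shear stress varies linearly with radius: τ = T·r/J = 19200 × 0.0561 / 1.008×10^-4 = 1.069×10^7 Pa.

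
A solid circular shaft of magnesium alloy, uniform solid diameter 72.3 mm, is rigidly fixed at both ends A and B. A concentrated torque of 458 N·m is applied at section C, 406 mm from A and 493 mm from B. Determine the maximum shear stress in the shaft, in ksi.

With uniform GJ and both ends fixed, compatibility θ_AC = θ_CB gives T_A·a = T_B·b, together with T_A + T_B = T₀.
T_A = T₀·b/(a+b) = 458.0·493/899.0 = 251.2 N·m; T_B = 206.8 N·m.
τ in each portion: τ_AC = 3.38×10^6 Pa, τ_CB = 2.79×10^6 Pa; maximum is in AC.
τ_max = T_AC·r/J = 251.2·0.0362/2.68×10^-6 = 3.385×10^6 Pa.

0.491 ksi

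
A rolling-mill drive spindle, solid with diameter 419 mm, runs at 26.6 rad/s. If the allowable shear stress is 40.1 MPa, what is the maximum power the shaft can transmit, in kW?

15400 kW

J = πd⁴/32 = π(0.419)⁴/32 = 3.026×10^-3 m⁴.
T_max = τ_allow·J/r = 4.01×10^7 × 3.026×10^-3 / 0.209 = 579200 N·m.
ω = 26.6 rad/s, so P_max = T_max·ω = 1.541×10^7 W.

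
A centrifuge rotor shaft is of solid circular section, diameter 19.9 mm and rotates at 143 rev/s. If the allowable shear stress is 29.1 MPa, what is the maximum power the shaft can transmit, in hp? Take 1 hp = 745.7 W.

54.3 hp

J = πd⁴/32 = π(0.0199)⁴/32 = 1.540×10^-8 m⁴.
T_max = τ_allow·J/r = 2.91×10^7 × 1.540×10^-8 / 0.00995 = 45.03 N·m.
ω = 2π·143 = 898.5 rad/s, so P_max = T_max·ω = 4.046×10^4 W.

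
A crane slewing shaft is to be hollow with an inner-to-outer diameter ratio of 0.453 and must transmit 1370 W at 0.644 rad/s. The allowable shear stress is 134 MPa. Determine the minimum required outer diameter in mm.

ω = 0.644 rad/s, so T = P/ω = 1370 / 0.6440 = 2127 N·m.
For a hollow shaft with d_i/d_o = 0.453: τ_max = 16T/(π d_o³ (1−k⁴)), so d_o = [16T/(π τ_allow (1−k⁴))]^(1/3) = [16·2127/(π·1.34×10^8·0.9579)]^(1/3) = 0.04387 m.

43.9 mm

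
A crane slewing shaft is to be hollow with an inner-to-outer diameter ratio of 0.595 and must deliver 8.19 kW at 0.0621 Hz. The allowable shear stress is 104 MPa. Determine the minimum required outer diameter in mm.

ω = 2π·0.0621 = 0.3902 rad/s, so T = P/ω = 8.19×10³ / 0.3902 = 20990 N·m.
For a hollow shaft with d_i/d_o = 0.595: τ_max = 16T/(π d_o³ (1−k⁴)), so d_o = [16T/(π τ_allow (1−k⁴))]^(1/3) = [16·20990/(π·1.04×10^8·0.8747)]^(1/3) = 0.1055 m.

106 mm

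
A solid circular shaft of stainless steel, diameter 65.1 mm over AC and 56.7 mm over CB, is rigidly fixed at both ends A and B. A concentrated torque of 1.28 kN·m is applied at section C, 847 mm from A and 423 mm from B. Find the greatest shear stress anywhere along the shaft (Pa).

1.91e7 Pa

Compatibility: T_A·a/J_AC = T_B·b/J_CB with T_A + T_B = T₀.
J_AC = 1.76×10^-6 m⁴, J_CB = 1.01×10^-6 m⁴, so T_A = T₀·(J_AC/a)/((J_AC/a)+(J_CB/b)) = 594.7 N·m, T_B = 685.3 N·m.
τ in each portion: τ_AC = 1.10×10^7 Pa, τ_CB = 1.91×10^7 Pa; maximum is in CB.
τ_max = T_CB·r/J = 685.3·0.0284/1.01×10^-6 = 1.915×10^7 Pa.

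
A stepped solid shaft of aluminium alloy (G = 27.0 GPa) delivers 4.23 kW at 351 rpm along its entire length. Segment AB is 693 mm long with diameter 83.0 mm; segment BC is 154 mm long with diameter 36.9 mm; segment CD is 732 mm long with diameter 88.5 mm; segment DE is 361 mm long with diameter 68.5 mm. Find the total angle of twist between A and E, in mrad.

ω = 2π·351/60 = 36.76 rad/s, so T = P/ω = 4.23×10³ / 36.76 = 115.1 N·m.
J_AB = π(0.0830)⁴/32 = 4.66×10^-6 m⁴; J_BC = π(0.0369)⁴/32 = 1.82×10^-7 m⁴; J_CD = π(0.0885)⁴/32 = 6.02×10^-6 m⁴; J_DE = π(0.0685)⁴/32 = 2.16×10^-6 m⁴.
θ = (T/G)·Σ L_i/J_i = (115.1/27.0×10⁹)·(0.693/4.66×10^-6 + 0.154/1.82×10^-7 + 0.732/6.02×10^-6 + 0.361/2.16×10^-6) = 5.470×10^-3 rad.

5.47 mrad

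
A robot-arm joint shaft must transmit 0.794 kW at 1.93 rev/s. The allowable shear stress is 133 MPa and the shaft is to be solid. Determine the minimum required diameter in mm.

13.6 mm

ω = 2π·1.93 = 12.13 rad/s, so T = P/ω = 0.794×10³ / 12.13 = 65.48 N·m.
For a solid shaft τ_max = 16T/(πd³), so d = (16T/(π τ_allow))^(1/3) = (16·65.48/(π·1.33×10^8))^(1/3) = 0.01359 m.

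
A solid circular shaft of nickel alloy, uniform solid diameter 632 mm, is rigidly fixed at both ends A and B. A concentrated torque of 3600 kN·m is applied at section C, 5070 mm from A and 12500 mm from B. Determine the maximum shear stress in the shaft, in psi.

7490 psi

With uniform GJ and both ends fixed, compatibility θ_AC = θ_CB gives T_A·a = T_B·b, together with T_A + T_B = T₀.
T_A = T₀·b/(a+b) = 3.600e6·12500/17570 = 2.561e6 N·m; T_B = 1.039e6 N·m.
τ in each portion: τ_AC = 5.17×10^7 Pa, τ_CB = 2.10×10^7 Pa; maximum is in AC.
τ_max = T_AC·r/J = 2.561e6·0.316/0.0157 = 5.167×10^7 Pa.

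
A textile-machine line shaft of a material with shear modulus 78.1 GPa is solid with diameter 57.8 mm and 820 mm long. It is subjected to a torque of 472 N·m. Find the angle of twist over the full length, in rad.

J = πd⁴/32 = π(0.0578)⁴/32 = 1.096×10^-6 m⁴.
θ = T·L/(G·J) = 472.0 × 0.820 / (78.1×10⁹ × 1.096×10^-6) = 4.523×10^-3 rad.

0.00452 rad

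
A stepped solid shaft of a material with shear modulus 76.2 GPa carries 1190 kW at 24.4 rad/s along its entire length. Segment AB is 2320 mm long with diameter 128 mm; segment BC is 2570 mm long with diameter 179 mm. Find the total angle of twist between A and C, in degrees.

4.16°

ω = 24.4 rad/s, so T = P/ω = 1190×10³ / 24.40 = 48770 N·m.
J_AB = π(0.128)⁴/32 = 2.64×10^-5 m⁴; J_BC = π(0.179)⁴/32 = 1.01×10^-4 m⁴.
θ = (T/G)·Σ L_i/J_i = (48770/76.2×10⁹)·(2.32/2.64×10^-5 + 2.57/1.01×10^-4) = 0.07266 rad.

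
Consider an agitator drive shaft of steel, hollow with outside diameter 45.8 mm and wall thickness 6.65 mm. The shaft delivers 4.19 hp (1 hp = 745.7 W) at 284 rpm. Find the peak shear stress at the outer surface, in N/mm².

7.46 N/mm²

ω = 2π·284/60 = 29.74 rad/s, so T = P/ω = 4.19×745.7 / 29.74 = 105.1 N·m.
J = π(d_o⁴ − d_i⁴)/32 = π(0.0458⁴ − 0.0325⁴)/32 = 3.224×10^-7 m⁴.
τ_max = T·r/J = 105.1 × 0.0229 / 3.224×10^-7 = 7.461×10^6 Pa.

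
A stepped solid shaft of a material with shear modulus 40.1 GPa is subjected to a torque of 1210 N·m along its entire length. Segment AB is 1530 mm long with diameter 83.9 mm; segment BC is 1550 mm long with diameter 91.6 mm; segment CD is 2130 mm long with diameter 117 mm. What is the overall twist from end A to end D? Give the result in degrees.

1.13°

J_AB = π(0.0839)⁴/32 = 4.86×10^-6 m⁴; J_BC = π(0.0916)⁴/32 = 6.91×10^-6 m⁴; J_CD = π(0.117)⁴/32 = 1.84×10^-5 m⁴.
θ = (T/G)·Σ L_i/J_i = (1210/40.1×10⁹)·(1.53/4.86×10^-6 + 1.55/6.91×10^-6 + 2.13/1.84×10^-5) = 0.01975 rad.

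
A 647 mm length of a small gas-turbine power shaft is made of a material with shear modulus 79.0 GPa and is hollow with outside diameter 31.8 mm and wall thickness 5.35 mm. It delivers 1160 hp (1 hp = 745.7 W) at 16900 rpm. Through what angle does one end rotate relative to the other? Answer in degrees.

2.83°

ω = 2π·16900/60 = 1770 rad/s, so T = P/ω = 1160×745.7 / 1770 = 488.8 N·m.
J = π(d_o⁴ − d_i⁴)/32 = π(0.0318⁴ − 0.0211⁴)/32 = 8.093×10^-8 m⁴.
θ = T·L/(G·J) = 488.8 × 0.647 / (79.0×10⁹ × 8.093×10^-8) = 0.04946 rad.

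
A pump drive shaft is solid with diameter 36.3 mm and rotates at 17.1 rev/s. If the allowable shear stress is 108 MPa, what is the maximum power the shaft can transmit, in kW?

J = πd⁴/32 = π(0.0363)⁴/32 = 1.705×10^-7 m⁴.
T_max = τ_allow·J/r = 1.08×10^8 × 1.705×10^-7 / 0.0181 = 1014 N·m.
ω = 2π·17.1 = 107.4 rad/s, so P_max = T_max·ω = 1.090×10^5 W.

109 kW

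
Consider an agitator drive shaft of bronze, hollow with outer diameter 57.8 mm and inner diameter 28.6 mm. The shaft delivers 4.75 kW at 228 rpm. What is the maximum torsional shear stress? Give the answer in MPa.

5.58 MPa

ω = 2π·228/60 = 23.88 rad/s, so T = P/ω = 4.75×10³ / 23.88 = 198.9 N·m.
J = π(d_o⁴ − d_i⁴)/32 = π(0.0578⁴ − 0.0286⁴)/32 = 1.030×10^-6 m⁴.
τ_max = T·r/J = 198.9 × 0.0289 / 1.030×10^-6 = 5.582×10^6 Pa.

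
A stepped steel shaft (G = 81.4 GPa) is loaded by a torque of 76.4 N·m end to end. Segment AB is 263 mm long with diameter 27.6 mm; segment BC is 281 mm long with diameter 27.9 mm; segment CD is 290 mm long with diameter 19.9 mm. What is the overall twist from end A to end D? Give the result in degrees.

1.52°

J_AB = π(0.0276)⁴/32 = 5.70×10^-8 m⁴; J_BC = π(0.0279)⁴/32 = 5.95×10^-8 m⁴; J_CD = π(0.0199)⁴/32 = 1.54×10^-8 m⁴.
θ = (T/G)·Σ L_i/J_i = (76.40/81.4×10⁹)·(0.263/5.70×10^-8 + 0.281/5.95×10^-8 + 0.290/1.54×10^-8) = 0.02645 rad.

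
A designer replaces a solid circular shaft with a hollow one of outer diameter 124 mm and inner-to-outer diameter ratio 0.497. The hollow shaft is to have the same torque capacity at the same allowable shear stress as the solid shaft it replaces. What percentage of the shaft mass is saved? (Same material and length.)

21.5 %

Equal τ_max and T ⇒ the solid shaft needs d_s³ = d_o³(1−k⁴), so d_s = 124·(1−0.497⁴)^(1/3) = 121.4 mm.
Area ratio A_h/A_s = d_o²(1−k²)/d_s² = (1−k²)/(1−k⁴)^(2/3) = 0.7853.
Mass saving = 1 − 0.7853 = 21.5 %.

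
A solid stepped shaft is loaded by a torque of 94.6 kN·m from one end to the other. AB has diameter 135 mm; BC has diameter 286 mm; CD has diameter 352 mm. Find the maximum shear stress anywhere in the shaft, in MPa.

196 MPa

Under the same torque, τ_max = 16T/(πd³) is largest where d is smallest — segment AB (d = 135 mm).
τ_max = 16·94600/(π·(0.135)³) = 1.958×10^8 Pa.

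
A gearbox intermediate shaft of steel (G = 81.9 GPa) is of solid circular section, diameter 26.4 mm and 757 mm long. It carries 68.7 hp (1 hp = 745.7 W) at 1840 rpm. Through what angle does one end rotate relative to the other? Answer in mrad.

ω = 2π·1840/60 = 192.7 rad/s, so T = P/ω = 68.7×745.7 / 192.7 = 265.9 N·m.
J = πd⁴/32 = π(0.0264)⁴/32 = 4.769×10^-8 m⁴.
θ = T·L/(G·J) = 265.9 × 0.757 / (81.9×10⁹ × 4.769×10^-8) = 0.05153 rad.

51.5 mrad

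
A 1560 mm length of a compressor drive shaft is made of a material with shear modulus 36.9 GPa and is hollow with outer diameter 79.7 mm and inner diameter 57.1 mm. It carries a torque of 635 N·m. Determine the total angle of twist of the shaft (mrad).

9.20 mrad

J = π(d_o⁴ − d_i⁴)/32 = π(0.0797⁴ − 0.0571⁴)/32 = 2.918×10^-6 m⁴.
θ = T·L/(G·J) = 635.0 × 1.56 / (36.9×10⁹ × 2.918×10^-6) = 9.201×10^-3 rad.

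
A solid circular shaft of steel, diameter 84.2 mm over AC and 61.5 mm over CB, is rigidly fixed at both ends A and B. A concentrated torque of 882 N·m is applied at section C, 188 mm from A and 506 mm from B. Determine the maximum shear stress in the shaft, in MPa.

6.81 MPa

Compatibility: T_A·a/J_AC = T_B·b/J_CB with T_A + T_B = T₀.
J_AC = 4.93×10^-6 m⁴, J_CB = 1.40×10^-6 m⁴, so T_A = T₀·(J_AC/a)/((J_AC/a)+(J_CB/b)) = 797.7 N·m, T_B = 84.35 N·m.
τ in each portion: τ_AC = 6.81×10^6 Pa, τ_CB = 1.85×10^6 Pa; maximum is in AC.
τ_max = T_AC·r/J = 797.7·0.0421/4.93×10^-6 = 6.805×10^6 Pa.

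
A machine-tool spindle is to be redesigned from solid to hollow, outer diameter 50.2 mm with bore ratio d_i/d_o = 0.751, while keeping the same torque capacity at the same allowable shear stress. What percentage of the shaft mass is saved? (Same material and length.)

43.7 %

Equal τ_max and T ⇒ the solid shaft needs d_s³ = d_o³(1−k⁴), so d_s = 50.2·(1−0.751⁴)^(1/3) = 44.19 mm.
Area ratio A_h/A_s = d_o²(1−k²)/d_s² = (1−k²)/(1−k⁴)^(2/3) = 0.5628.
Mass saving = 1 − 0.5628 = 43.7 %.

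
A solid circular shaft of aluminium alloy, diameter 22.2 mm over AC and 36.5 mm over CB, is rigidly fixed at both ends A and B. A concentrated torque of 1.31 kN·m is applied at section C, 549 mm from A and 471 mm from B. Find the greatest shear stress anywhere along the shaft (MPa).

Compatibility: T_A·a/J_AC = T_B·b/J_CB with T_A + T_B = T₀.
J_AC = 2.38×10^-8 m⁴, J_CB = 1.74×10^-7 m⁴, so T_A = T₀·(J_AC/a)/((J_AC/a)+(J_CB/b)) = 137.6 N·m, T_B = 1172 N·m.
τ in each portion: τ_AC = 6.41×10^7 Pa, τ_CB = 1.23×10^8 Pa; maximum is in CB.
τ_max = T_CB·r/J = 1172·0.0182/1.74×10^-7 = 1.228×10^8 Pa.

123 MPa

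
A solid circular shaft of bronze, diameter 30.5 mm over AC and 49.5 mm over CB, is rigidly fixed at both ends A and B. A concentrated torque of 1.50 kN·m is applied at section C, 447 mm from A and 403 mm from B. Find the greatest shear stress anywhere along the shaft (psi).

8080 psi

Compatibility: T_A·a/J_AC = T_B·b/J_CB with T_A + T_B = T₀.
J_AC = 8.50×10^-8 m⁴, J_CB = 5.89×10^-7 m⁴, so T_A = T₀·(J_AC/a)/((J_AC/a)+(J_CB/b)) = 172.5 N·m, T_B = 1327 N·m.
τ in each portion: τ_AC = 3.10×10^7 Pa, τ_CB = 5.57×10^7 Pa; maximum is in CB.
τ_max = T_CB·r/J = 1327·0.0248/5.89×10^-7 = 5.574×10^7 Pa.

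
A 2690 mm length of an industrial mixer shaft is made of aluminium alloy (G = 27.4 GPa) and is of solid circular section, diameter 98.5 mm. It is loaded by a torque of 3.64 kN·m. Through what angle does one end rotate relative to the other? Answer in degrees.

J = πd⁴/32 = π(0.0985)⁴/32 = 9.242×10^-6 m⁴.
θ = T·L/(G·J) = 3640 × 2.69 / (27.4×10⁹ × 9.242×10^-6) = 0.03867 rad.

2.22°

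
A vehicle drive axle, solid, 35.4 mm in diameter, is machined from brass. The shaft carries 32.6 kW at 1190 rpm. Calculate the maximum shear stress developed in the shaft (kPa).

30000 kPa

ω = 2π·1190/60 = 124.6 rad/s, so T = P/ω = 32.6×10³ / 124.6 = 261.6 N·m.
J = πd⁴/32 = π(0.0354)⁴/32 = 1.542×10^-7 m⁴.
τ_max = T·r/J = 261.6 × 0.0177 / 1.542×10^-7 = 3.003×10^7 Pa.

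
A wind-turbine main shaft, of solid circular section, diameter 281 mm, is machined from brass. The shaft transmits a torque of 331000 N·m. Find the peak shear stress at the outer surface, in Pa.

7.60e7 Pa

J = πd⁴/32 = π(0.281)⁴/32 = 6.121×10^-4 m⁴.
τ_max = T·r/J = 331000 × 0.141 / 6.121×10^-4 = 7.598×10^7 Pa.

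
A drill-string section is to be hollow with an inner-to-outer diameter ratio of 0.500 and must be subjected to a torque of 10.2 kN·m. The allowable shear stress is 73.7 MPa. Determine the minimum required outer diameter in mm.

90.9 mm

For a hollow shaft with d_i/d_o = 0.500: τ_max = 16T/(π d_o³ (1−k⁴)), so d_o = [16T/(π τ_allow (1−k⁴))]^(1/3) = [16·10200/(π·7.37×10^7·0.9375)]^(1/3) = 0.09093 m.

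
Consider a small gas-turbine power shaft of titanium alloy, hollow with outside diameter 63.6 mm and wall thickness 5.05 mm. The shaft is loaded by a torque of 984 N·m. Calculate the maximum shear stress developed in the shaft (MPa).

39.0 MPa

J = π(d_o⁴ − d_i⁴)/32 = π(0.0636⁴ − 0.0535⁴)/32 = 8.020×10^-7 m⁴.
τ_max = T·r/J = 984.0 × 0.0318 / 8.020×10^-7 = 3.902×10^7 Pa.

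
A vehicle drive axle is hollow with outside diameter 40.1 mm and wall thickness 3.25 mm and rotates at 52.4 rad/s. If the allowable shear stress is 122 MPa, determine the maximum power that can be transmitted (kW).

41.0 kW

J = π(d_o⁴ − d_i⁴)/32 = π(0.0401⁴ − 0.0336⁴)/32 = 1.287×10^-7 m⁴.
T_max = τ_allow·J/r = 1.22×10^8 × 1.287×10^-7 / 0.0201 = 783.2 N·m.
ω = 52.4 rad/s, so P_max = T_max·ω = 4.104×10^4 W.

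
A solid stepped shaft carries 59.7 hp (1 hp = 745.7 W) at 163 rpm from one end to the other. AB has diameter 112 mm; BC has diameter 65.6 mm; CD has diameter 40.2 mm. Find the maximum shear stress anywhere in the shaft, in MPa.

ω = 2π·163/60 = 17.07 rad/s, so T = P/ω = 59.7×745.7 / 17.07 = 2608 N·m.
Under the same torque, τ_max = 16T/(πd³) is largest where d is smallest — segment CD (d = 40.2 mm).
τ_max = 16·2608/(π·(0.0402)³) = 2.045×10^8 Pa.

204 MPa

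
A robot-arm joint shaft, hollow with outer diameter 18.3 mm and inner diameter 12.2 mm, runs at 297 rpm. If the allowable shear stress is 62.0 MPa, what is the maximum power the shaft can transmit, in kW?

J = π(d_o⁴ − d_i⁴)/32 = π(0.0183⁴ − 0.0122⁴)/32 = 8.836×10^-9 m⁴.
T_max = τ_allow·J/r = 6.20×10^7 × 8.836×10^-9 / 0.00915 = 59.87 N·m.
ω = 2π·297/60 = 31.10 rad/s, so P_max = T_max·ω = 1862 W.

1.86 kW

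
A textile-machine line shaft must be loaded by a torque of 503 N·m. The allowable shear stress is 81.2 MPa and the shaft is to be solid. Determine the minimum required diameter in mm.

31.6 mm

For a solid shaft τ_max = 16T/(πd³), so d = (16T/(π τ_allow))^(1/3) = (16·503.0/(π·8.12×10^7))^(1/3) = 0.03160 m.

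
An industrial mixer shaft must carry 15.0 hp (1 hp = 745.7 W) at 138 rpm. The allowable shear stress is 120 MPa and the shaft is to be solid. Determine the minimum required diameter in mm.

ω = 2π·138/60 = 14.45 rad/s, so T = P/ω = 15.0×745.7 / 14.45 = 774.0 N·m.
For a solid shaft τ_max = 16T/(πd³), so d = (16T/(π τ_allow))^(1/3) = (16·774.0/(π·1.20×10^8))^(1/3) = 0.03203 m.

32.0 mm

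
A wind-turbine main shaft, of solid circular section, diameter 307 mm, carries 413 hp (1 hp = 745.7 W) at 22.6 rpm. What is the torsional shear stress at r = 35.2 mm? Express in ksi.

ω = 2π·22.6/60 = 2.367 rad/s, so T = P/ω = 413×745.7 / 2.367 = 130100 N·m.
J = πd⁴/32 = π(0.307)⁴/32 = 8.721×10^-4 m⁴.
Shear stress varies linearly with radius: τ = T·r/J = 130100 × 0.0352 / 8.721×10^-4 = 5.253×10^6 Pa.

0.762 ksi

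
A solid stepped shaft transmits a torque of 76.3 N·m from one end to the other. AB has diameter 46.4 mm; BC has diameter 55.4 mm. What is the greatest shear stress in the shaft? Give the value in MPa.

3.89 MPa

Under the same torque, τ_max = 16T/(πd³) is largest where d is smallest — segment AB (d = 46.4 mm).
τ_max = 16·76.30/(π·(0.0464)³) = 3.890×10^6 Pa.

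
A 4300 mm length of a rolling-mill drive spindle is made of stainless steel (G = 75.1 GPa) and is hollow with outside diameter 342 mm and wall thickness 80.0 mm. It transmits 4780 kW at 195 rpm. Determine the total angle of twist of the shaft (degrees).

ω = 2π·195/60 = 20.42 rad/s, so T = P/ω = 4780×10³ / 20.42 = 234100 N·m.
J = π(d_o⁴ − d_i⁴)/32 = π(0.342⁴ − 0.182⁴)/32 = 1.235×10^-3 m⁴.
θ = T·L/(G·J) = 234100 × 4.30 / (75.1×10⁹ × 1.235×10^-3) = 0.01085 rad.

0.622°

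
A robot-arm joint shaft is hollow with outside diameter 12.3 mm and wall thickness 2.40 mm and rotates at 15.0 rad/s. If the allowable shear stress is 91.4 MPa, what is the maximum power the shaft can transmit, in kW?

0.432 kW

J = π(d_o⁴ − d_i⁴)/32 = π(0.0123⁴ − 0.00750⁴)/32 = 1.936×10^-9 m⁴.
T_max = τ_allow·J/r = 9.14×10^7 × 1.936×10^-9 / 0.00615 = 28.78 N·m.
ω = 15.0 rad/s, so P_max = T_max·ω = 431.7 W.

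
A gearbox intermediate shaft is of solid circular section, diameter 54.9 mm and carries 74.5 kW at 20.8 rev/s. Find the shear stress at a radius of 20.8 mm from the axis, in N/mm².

13.3 N/mm²

ω = 2π·20.8 = 130.7 rad/s, so T = P/ω = 74.5×10³ / 130.7 = 570.1 N·m.
J = πd⁴/32 = π(0.0549)⁴/32 = 8.918×10^-7 m⁴.
Shear stress varies linearly with radius: τ = T·r/J = 570.1 × 0.0208 / 8.918×10^-7 = 1.329×10^7 Pa.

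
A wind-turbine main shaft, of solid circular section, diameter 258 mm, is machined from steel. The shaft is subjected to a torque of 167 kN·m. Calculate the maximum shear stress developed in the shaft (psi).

7180 psi

J = πd⁴/32 = π(0.258)⁴/32 = 4.350×10^-4 m⁴.
τ_max = T·r/J = 167000 × 0.129 / 4.350×10^-4 = 4.953×10^7 Pa.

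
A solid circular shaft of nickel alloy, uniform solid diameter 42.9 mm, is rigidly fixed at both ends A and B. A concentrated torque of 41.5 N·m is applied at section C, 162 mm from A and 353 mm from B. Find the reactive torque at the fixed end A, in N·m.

With uniform GJ and both ends fixed, compatibility θ_AC = θ_CB gives T_A·a = T_B·b, together with T_A + T_B = T₀.
T_A = T₀·b/(a+b) = 41.50·353/515.0 = 28.45 N·m; T_B = 13.05 N·m.

28.4 N·m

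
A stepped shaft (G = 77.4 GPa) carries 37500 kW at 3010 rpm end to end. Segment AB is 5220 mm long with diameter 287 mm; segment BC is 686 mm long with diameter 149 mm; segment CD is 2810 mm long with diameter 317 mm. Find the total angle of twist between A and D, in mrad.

38.2 mrad

ω = 2π·3010/60 = 315.2 rad/s, so T = P/ω = 37500×10³ / 315.2 = 119000 N·m.
J_AB = π(0.287)⁴/32 = 6.66×10^-4 m⁴; J_BC = π(0.149)⁴/32 = 4.84×10^-5 m⁴; J_CD = π(0.317)⁴/32 = 9.91×10^-4 m⁴.
θ = (T/G)·Σ L_i/J_i = (119000/77.4×10⁹)·(5.22/6.66×10^-4 + 0.686/4.84×10^-5 + 2.81/9.91×10^-4) = 0.03819 rad.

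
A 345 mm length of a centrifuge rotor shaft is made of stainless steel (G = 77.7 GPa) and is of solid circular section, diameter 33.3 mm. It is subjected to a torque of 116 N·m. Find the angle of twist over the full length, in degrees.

0.244°

J = πd⁴/32 = π(0.0333)⁴/32 = 1.207×10^-7 m⁴.
θ = T·L/(G·J) = 116.0 × 0.345 / (77.7×10⁹ × 1.207×10^-7) = 4.267×10^-3 rad.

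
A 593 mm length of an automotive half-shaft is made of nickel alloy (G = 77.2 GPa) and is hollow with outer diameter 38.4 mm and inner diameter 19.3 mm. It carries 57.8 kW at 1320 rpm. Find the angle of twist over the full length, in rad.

0.0161 rad

ω = 2π·1320/60 = 138.2 rad/s, so T = P/ω = 57.8×10³ / 138.2 = 418.1 N·m.
J = π(d_o⁴ − d_i⁴)/32 = π(0.0384⁴ − 0.0193⁴)/32 = 1.998×10^-7 m⁴.
θ = T·L/(G·J) = 418.1 × 0.593 / (77.2×10⁹ × 1.998×10^-7) = 0.01607 rad.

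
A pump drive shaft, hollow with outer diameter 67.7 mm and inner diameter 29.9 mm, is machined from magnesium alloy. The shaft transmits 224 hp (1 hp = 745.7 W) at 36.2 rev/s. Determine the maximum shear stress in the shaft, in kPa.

ω = 2π·36.2 = 227.5 rad/s, so T = P/ω = 224×745.7 / 227.5 = 734.4 N·m.
J = π(d_o⁴ − d_i⁴)/32 = π(0.0677⁴ − 0.0299⁴)/32 = 1.984×10^-6 m⁴.
τ_max = T·r/J = 734.4 × 0.0338 / 1.984×10^-6 = 1.253×10^7 Pa.

12500 kPa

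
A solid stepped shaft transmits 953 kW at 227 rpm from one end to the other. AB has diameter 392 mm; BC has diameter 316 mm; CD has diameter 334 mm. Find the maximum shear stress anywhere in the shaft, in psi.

ω = 2π·227/60 = 23.77 rad/s, so T = P/ω = 953×10³ / 23.77 = 40090 N·m.
Under the same torque, τ_max = 16T/(πd³) is largest where d is smallest — segment BC (d = 316 mm).
τ_max = 16·40090/(π·(0.316)³) = 6.471×10^6 Pa.

938 psi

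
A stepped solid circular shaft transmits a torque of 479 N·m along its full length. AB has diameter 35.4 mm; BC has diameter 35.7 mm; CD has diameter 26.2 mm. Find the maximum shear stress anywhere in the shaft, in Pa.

1.36e8 Pa

Under the same torque, τ_max = 16T/(πd³) is largest where d is smallest — segment CD (d = 26.2 mm).
τ_max = 16·479.0/(π·(0.0262)³) = 1.356×10^8 Pa.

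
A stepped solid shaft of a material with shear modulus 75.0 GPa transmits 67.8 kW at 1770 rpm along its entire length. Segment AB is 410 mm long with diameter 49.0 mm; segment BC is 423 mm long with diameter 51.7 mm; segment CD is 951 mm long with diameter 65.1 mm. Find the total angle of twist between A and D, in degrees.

0.522°

ω = 2π·1770/60 = 185.4 rad/s, so T = P/ω = 67.8×10³ / 185.4 = 365.8 N·m.
J_AB = π(0.0490)⁴/32 = 5.66×10^-7 m⁴; J_BC = π(0.0517)⁴/32 = 7.01×10^-7 m⁴; J_CD = π(0.0651)⁴/32 = 1.76×10^-6 m⁴.
θ = (T/G)·Σ L_i/J_i = (365.8/75.0×10⁹)·(0.410/5.66×10^-7 + 0.423/7.01×10^-7 + 0.951/1.76×10^-6) = 9.105×10^-3 rad.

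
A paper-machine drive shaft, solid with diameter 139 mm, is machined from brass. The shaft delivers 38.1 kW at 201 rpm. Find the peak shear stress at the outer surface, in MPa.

ω = 2π·201/60 = 21.05 rad/s, so T = P/ω = 38.1×10³ / 21.05 = 1810 N·m.
J = πd⁴/32 = π(0.139)⁴/32 = 3.665×10^-5 m⁴.
τ_max = T·r/J = 1810 × 0.0695 / 3.665×10^-5 = 3.433×10^6 Pa.

3.43 MPa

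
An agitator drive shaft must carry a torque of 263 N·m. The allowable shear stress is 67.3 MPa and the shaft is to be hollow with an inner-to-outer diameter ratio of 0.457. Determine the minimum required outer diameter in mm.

For a hollow shaft with d_i/d_o = 0.457: τ_max = 16T/(π d_o³ (1−k⁴)), so d_o = [16T/(π τ_allow (1−k⁴))]^(1/3) = [16·263.0/(π·6.73×10^7·0.9564)]^(1/3) = 0.02751 m.

27.5 mm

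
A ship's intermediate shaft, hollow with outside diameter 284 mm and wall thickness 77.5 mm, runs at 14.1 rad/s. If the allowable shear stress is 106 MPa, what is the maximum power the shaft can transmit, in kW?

6440 kW

J = π(d_o⁴ − d_i⁴)/32 = π(0.284⁴ − 0.129⁴)/32 = 6.115×10^-4 m⁴.
T_max = τ_allow·J/r = 1.06×10^8 × 6.115×10^-4 / 0.142 = 456500 N·m.
ω = 14.1 rad/s, so P_max = T_max·ω = 6.436×10^6 W.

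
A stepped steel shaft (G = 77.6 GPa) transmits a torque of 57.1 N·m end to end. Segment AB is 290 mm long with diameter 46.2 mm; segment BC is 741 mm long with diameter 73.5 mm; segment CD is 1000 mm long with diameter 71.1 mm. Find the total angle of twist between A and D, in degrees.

0.0550°

J_AB = π(0.0462)⁴/32 = 4.47×10^-7 m⁴; J_BC = π(0.0735)⁴/32 = 2.87×10^-6 m⁴; J_CD = π(0.0711)⁴/32 = 2.51×10^-6 m⁴.
θ = (T/G)·Σ L_i/J_i = (57.10/77.6×10⁹)·(0.290/4.47×10^-7 + 0.741/2.87×10^-6 + 1.00/2.51×10^-6) = 9.607×10^-4 rad.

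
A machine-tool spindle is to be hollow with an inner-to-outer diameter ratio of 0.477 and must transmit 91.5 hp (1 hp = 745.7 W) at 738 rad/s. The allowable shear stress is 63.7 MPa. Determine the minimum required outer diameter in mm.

ω = 738 rad/s, so T = P/ω = 91.5×745.7 / 738.0 = 92.45 N·m.
For a hollow shaft with d_i/d_o = 0.477: τ_max = 16T/(π d_o³ (1−k⁴)), so d_o = [16T/(π τ_allow (1−k⁴))]^(1/3) = [16·92.45/(π·6.37×10^7·0.9482)]^(1/3) = 0.01983 m.

19.8 mm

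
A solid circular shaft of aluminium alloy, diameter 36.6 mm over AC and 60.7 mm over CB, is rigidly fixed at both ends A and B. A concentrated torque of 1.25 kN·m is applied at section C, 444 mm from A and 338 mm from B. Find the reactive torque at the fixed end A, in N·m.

114 N·m

Compatibility: T_A·a/J_AC = T_B·b/J_CB with T_A + T_B = T₀.
J_AC = 1.76×10^-7 m⁴, J_CB = 1.33×10^-6 m⁴, so T_A = T₀·(J_AC/a)/((J_AC/a)+(J_CB/b)) = 114.3 N·m, T_B = 1136 N·m.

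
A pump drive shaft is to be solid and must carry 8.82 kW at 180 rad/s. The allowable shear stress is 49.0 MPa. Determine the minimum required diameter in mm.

17.2 mm

ω = 180 rad/s, so T = P/ω = 8.82×10³ / 180.0 = 49.00 N·m.
For a solid shaft τ_max = 16T/(πd³), so d = (16T/(π τ_allow))^(1/3) = (16·49.00/(π·4.90×10^7))^(1/3) = 0.01721 m.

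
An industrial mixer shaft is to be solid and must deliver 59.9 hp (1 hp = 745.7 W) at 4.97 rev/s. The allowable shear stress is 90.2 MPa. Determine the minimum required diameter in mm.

43.2 mm

ω = 2π·4.97 = 31.23 rad/s, so T = P/ω = 59.9×745.7 / 31.23 = 1430 N·m.
For a solid shaft τ_max = 16T/(πd³), so d = (16T/(π τ_allow))^(1/3) = (16·1430/(π·9.02×10^7))^(1/3) = 0.04323 m.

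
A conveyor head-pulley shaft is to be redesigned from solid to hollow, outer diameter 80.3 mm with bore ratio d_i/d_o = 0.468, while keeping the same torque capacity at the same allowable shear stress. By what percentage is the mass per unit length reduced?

19.3 %

Equal τ_max and T ⇒ the solid shaft needs d_s³ = d_o³(1−k⁴), so d_s = 80.3·(1−0.468⁴)^(1/3) = 78.99 mm.
Area ratio A_h/A_s = d_o²(1−k²)/d_s² = (1−k²)/(1−k⁴)^(2/3) = 0.8070.
Mass saving = 1 − 0.8070 = 19.3 %.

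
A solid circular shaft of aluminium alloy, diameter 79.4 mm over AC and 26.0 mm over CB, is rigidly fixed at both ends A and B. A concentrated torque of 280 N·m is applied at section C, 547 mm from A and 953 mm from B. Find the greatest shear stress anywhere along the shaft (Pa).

Compatibility: T_A·a/J_AC = T_B·b/J_CB with T_A + T_B = T₀.
J_AC = 3.90×10^-6 m⁴, J_CB = 4.49×10^-8 m⁴, so T_A = T₀·(J_AC/a)/((J_AC/a)+(J_CB/b)) = 278.2 N·m, T_B = 1.836 N·m.
τ in each portion: τ_AC = 2.83×10^6 Pa, τ_CB = 5.32×10^5 Pa; maximum is in AC.
τ_max = T_AC·r/J = 278.2·0.0397/3.90×10^-6 = 2.830×10^6 Pa.

2.83e6 Pa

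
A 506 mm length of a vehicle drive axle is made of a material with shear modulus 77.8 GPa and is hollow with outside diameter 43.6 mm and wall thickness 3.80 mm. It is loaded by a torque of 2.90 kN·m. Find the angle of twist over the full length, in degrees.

5.69°

J = π(d_o⁴ − d_i⁴)/32 = π(0.0436⁴ − 0.0360⁴)/32 = 1.899×10^-7 m⁴.
θ = T·L/(G·J) = 2900 × 0.506 / (77.8×10⁹ × 1.899×10^-7) = 0.09934 rad.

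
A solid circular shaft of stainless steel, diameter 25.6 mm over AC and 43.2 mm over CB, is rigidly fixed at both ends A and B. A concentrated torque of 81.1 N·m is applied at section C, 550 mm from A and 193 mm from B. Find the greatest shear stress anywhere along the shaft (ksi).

Compatibility: T_A·a/J_AC = T_B·b/J_CB with T_A + T_B = T₀.
J_AC = 4.22×10^-8 m⁴, J_CB = 3.42×10^-7 m⁴, so T_A = T₀·(J_AC/a)/((J_AC/a)+(J_CB/b)) = 3.364 N·m, T_B = 77.74 N·m.
τ in each portion: τ_AC = 1.02×10^6 Pa, τ_CB = 4.91×10^6 Pa; maximum is in CB.
τ_max = T_CB·r/J = 77.74·0.0216/3.42×10^-7 = 4.911×10^6 Pa.

0.712 ksi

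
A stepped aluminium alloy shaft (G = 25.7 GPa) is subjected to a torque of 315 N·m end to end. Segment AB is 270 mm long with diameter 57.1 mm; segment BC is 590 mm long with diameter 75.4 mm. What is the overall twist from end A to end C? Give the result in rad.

J_AB = π(0.0571)⁴/32 = 1.04×10^-6 m⁴; J_BC = π(0.0754)⁴/32 = 3.17×10^-6 m⁴.
θ = (T/G)·Σ L_i/J_i = (315.0/25.7×10⁹)·(0.270/1.04×10^-6 + 0.590/3.17×10^-6) = 5.450×10^-3 rad.

0.00545 rad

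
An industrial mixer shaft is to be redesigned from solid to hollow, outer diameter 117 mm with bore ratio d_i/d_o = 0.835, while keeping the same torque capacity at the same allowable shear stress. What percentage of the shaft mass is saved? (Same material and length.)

52.8 %

Equal τ_max and T ⇒ the solid shaft needs d_s³ = d_o³(1−k⁴), so d_s = 117·(1−0.835⁴)^(1/3) = 93.71 mm.
Area ratio A_h/A_s = d_o²(1−k²)/d_s² = (1−k²)/(1−k⁴)^(2/3) = 0.4719.
Mass saving = 1 − 0.4719 = 52.8 %.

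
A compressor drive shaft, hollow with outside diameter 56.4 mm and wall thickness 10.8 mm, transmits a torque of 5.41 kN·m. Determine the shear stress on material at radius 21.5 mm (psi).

19900 psi

J = π(d_o⁴ − d_i⁴)/32 = π(0.0564⁴ − 0.0348⁴)/32 = 8.494×10^-7 m⁴.
Shear stress varies linearly with radius: τ = T·r/J = 5410 × 0.0215 / 8.494×10^-7 = 1.369×10^8 Pa.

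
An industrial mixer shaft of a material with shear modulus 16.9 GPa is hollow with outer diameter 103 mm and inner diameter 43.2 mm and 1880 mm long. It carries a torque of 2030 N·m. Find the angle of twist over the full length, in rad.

J = π(d_o⁴ − d_i⁴)/32 = π(0.103⁴ − 0.0432⁴)/32 = 1.071×10^-5 m⁴.
θ = T·L/(G·J) = 2030 × 1.88 / (16.9×10⁹ × 1.071×10^-5) = 0.02109 rad.

0.0211 rad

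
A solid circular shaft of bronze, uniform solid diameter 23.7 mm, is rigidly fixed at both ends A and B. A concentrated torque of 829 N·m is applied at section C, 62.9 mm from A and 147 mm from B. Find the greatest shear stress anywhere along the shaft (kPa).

222000 kPa

With uniform GJ and both ends fixed, compatibility θ_AC = θ_CB gives T_A·a = T_B·b, together with T_A + T_B = T₀.
T_A = T₀·b/(a+b) = 829.0·147/209.9 = 580.6 N·m; T_B = 248.4 N·m.
τ in each portion: τ_AC = 2.22×10^8 Pa, τ_CB = 9.50×10^7 Pa; maximum is in AC.
τ_max = T_AC·r/J = 580.6·0.0118/3.10×10^-8 = 2.221×10^8 Pa.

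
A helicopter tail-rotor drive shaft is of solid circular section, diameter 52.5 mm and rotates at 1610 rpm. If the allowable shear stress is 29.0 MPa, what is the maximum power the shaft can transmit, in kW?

139 kW

J = πd⁴/32 = π(0.0525)⁴/32 = 7.458×10^-7 m⁴.
T_max = τ_allow·J/r = 2.90×10^7 × 7.458×10^-7 / 0.0262 = 824.0 N·m.
ω = 2π·1610/60 = 168.6 rad/s, so P_max = T_max·ω = 1.389×10^5 W.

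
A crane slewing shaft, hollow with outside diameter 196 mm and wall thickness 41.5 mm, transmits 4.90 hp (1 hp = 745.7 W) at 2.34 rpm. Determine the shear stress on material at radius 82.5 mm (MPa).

ω = 2π·2.34/60 = 0.2450 rad/s, so T = P/ω = 4.90×745.7 / 0.2450 = 14910 N·m.
J = π(d_o⁴ − d_i⁴)/32 = π(0.196⁴ − 0.113⁴)/32 = 1.289×10^-4 m⁴.
Shear stress varies linearly with radius: τ = T·r/J = 14910 × 0.0825 / 1.289×10^-4 = 9.545×10^6 Pa.

9.55 MPa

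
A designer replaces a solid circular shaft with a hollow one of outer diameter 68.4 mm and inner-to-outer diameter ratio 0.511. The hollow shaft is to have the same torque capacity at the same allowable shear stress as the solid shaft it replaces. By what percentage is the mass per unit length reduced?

Equal τ_max and T ⇒ the solid shaft needs d_s³ = d_o³(1−k⁴), so d_s = 68.4·(1−0.511⁴)^(1/3) = 66.81 mm.
Area ratio A_h/A_s = d_o²(1−k²)/d_s² = (1−k²)/(1−k⁴)^(2/3) = 0.7745.
Mass saving = 1 − 0.7745 = 22.6 %.

22.6 %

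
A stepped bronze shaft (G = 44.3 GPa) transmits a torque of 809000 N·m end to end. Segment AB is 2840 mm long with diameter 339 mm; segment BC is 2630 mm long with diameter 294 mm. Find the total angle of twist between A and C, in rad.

J_AB = π(0.339)⁴/32 = 1.30×10^-3 m⁴; J_BC = π(0.294)⁴/32 = 7.33×10^-4 m⁴.
θ = (T/G)·Σ L_i/J_i = (809000/44.3×10⁹)·(2.84/1.30×10^-3 + 2.63/7.33×10^-4) = 0.1055 rad.

0.105 rad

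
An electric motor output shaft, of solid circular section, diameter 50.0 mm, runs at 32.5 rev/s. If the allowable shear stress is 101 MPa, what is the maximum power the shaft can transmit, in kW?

J = πd⁴/32 = π(0.0500)⁴/32 = 6.136×10^-7 m⁴.
T_max = τ_allow·J/r = 1.01×10^8 × 6.136×10^-7 / 0.0250 = 2479 N·m.
ω = 2π·32.5 = 204.2 rad/s, so P_max = T_max·ω = 5.062×10^5 W.

506 kW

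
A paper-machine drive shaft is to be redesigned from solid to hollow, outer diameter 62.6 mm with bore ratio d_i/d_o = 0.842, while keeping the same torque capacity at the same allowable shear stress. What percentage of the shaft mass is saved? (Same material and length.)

53.6 %

Equal τ_max and T ⇒ the solid shaft needs d_s³ = d_o³(1−k⁴), so d_s = 62.6·(1−0.842⁴)^(1/3) = 49.60 mm.
Area ratio A_h/A_s = d_o²(1−k²)/d_s² = (1−k²)/(1−k⁴)^(2/3) = 0.4636.
Mass saving = 1 − 0.4636 = 53.6 %.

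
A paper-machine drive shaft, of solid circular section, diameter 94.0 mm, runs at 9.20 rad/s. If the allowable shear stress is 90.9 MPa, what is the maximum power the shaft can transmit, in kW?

136 kW

J = πd⁴/32 = π(0.0940)⁴/32 = 7.665×10^-6 m⁴.
T_max = τ_allow·J/r = 9.09×10^7 × 7.665×10^-6 / 0.0470 = 14820 N·m.
ω = 9.20 rad/s, so P_max = T_max·ω = 1.364×10^5 W.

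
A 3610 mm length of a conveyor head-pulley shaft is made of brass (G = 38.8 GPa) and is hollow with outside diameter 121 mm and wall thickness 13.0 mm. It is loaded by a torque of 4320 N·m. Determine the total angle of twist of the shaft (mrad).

30.8 mrad

J = π(d_o⁴ − d_i⁴)/32 = π(0.121⁴ − 0.0950⁴)/32 = 1.305×10^-5 m⁴.
θ = T·L/(G·J) = 4320 × 3.61 / (38.8×10⁹ × 1.305×10^-5) = 0.03080 rad.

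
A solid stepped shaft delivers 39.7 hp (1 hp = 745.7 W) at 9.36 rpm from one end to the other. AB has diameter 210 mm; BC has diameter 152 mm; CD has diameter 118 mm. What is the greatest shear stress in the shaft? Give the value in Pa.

ω = 2π·9.36/60 = 0.9802 rad/s, so T = P/ω = 39.7×745.7 / 0.9802 = 30200 N·m.
Under the same torque, τ_max = 16T/(πd³) is largest where d is smallest — segment CD (d = 118 mm).
τ_max = 16·30200/(π·(0.118)³) = 9.362×10^7 Pa.

9.36e7 Pa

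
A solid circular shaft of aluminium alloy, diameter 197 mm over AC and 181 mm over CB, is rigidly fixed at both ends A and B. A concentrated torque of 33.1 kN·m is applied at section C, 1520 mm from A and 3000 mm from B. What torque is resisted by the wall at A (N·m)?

Compatibility: T_A·a/J_AC = T_B·b/J_CB with T_A + T_B = T₀.
J_AC = 1.48×10^-4 m⁴, J_CB = 1.05×10^-4 m⁴, so T_A = T₀·(J_AC/a)/((J_AC/a)+(J_CB/b)) = 24320 N·m, T_B = 8781 N·m.

24300 N·m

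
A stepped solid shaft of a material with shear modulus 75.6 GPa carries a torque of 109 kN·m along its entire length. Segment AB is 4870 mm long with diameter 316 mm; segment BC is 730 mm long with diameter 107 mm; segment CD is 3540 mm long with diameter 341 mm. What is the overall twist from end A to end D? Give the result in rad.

J_AB = π(0.316)⁴/32 = 9.79×10^-4 m⁴; J_BC = π(0.107)⁴/32 = 1.29×10^-5 m⁴; J_CD = π(0.341)⁴/32 = 1.33×10^-3 m⁴.
θ = (T/G)·Σ L_i/J_i = (109000/75.6×10⁹)·(4.87/9.79×10^-4 + 0.730/1.29×10^-5 + 3.54/1.33×10^-3) = 0.09281 rad.

0.0928 rad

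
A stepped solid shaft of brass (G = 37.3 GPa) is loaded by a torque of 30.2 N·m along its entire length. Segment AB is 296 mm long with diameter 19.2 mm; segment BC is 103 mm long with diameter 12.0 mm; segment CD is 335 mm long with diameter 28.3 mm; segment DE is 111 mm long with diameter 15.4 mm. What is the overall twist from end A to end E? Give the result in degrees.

4.56°

J_AB = π(0.0192)⁴/32 = 1.33×10^-8 m⁴; J_BC = π(0.0120)⁴/32 = 2.04×10^-9 m⁴; J_CD = π(0.0283)⁴/32 = 6.30×10^-8 m⁴; J_DE = π(0.0154)⁴/32 = 5.52×10^-9 m⁴.
θ = (T/G)·Σ L_i/J_i = (30.20/37.3×10⁹)·(0.296/1.33×10^-8 + 0.103/2.04×10^-9 + 0.335/6.30×10^-8 + 0.111/5.52×10^-9) = 0.07951 rad.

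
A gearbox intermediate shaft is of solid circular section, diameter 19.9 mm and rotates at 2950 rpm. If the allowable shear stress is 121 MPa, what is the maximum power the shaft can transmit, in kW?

J = πd⁴/32 = π(0.0199)⁴/32 = 1.540×10^-8 m⁴.
T_max = τ_allow·J/r = 1.21×10^8 × 1.540×10^-8 / 0.00995 = 187.2 N·m.
ω = 2π·2950/60 = 308.9 rad/s, so P_max = T_max·ω = 5.784×10^4 W.

57.8 kW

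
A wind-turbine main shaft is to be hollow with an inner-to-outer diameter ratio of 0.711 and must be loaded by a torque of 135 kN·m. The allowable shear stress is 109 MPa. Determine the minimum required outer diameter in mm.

204 mm

For a hollow shaft with d_i/d_o = 0.711: τ_max = 16T/(π d_o³ (1−k⁴)), so d_o = [16T/(π τ_allow (1−k⁴))]^(1/3) = [16·135000/(π·1.09×10^8·0.7444)]^(1/3) = 0.2039 m.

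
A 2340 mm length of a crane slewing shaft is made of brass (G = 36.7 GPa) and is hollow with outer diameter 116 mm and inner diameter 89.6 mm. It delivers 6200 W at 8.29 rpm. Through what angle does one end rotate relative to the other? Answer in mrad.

ω = 2π·8.29/60 = 0.8681 rad/s, so T = P/ω = 6200 / 0.8681 = 7142 N·m.
J = π(d_o⁴ − d_i⁴)/32 = π(0.116⁴ − 0.0896⁴)/32 = 1.145×10^-5 m⁴.
θ = T·L/(G·J) = 7142 × 2.34 / (36.7×10⁹ × 1.145×10^-5) = 0.03978 rad.

39.8 mrad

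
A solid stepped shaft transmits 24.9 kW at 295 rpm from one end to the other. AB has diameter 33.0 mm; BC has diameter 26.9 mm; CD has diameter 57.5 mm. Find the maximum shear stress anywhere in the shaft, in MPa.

ω = 2π·295/60 = 30.89 rad/s, so T = P/ω = 24.9×10³ / 30.89 = 806.0 N·m.
Under the same torque, τ_max = 16T/(πd³) is largest where d is smallest — segment BC (d = 26.9 mm).
τ_max = 16·806.0/(π·(0.0269)³) = 2.109×10^8 Pa.

211 MPa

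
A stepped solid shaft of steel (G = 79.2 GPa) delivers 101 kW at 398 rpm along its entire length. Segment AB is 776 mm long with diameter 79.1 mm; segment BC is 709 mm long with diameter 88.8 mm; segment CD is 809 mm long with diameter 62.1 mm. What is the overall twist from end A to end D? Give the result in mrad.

ω = 2π·398/60 = 41.68 rad/s, so T = P/ω = 101×10³ / 41.68 = 2423 N·m.
J_AB = π(0.0791)⁴/32 = 3.84×10^-6 m⁴; J_BC = π(0.0888)⁴/32 = 6.10×10^-6 m⁴; J_CD = π(0.0621)⁴/32 = 1.46×10^-6 m⁴.
θ = (T/G)·Σ L_i/J_i = (2423/79.2×10⁹)·(0.776/3.84×10^-6 + 0.709/6.10×10^-6 + 0.809/1.46×10^-6) = 0.02669 rad.

26.7 mrad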